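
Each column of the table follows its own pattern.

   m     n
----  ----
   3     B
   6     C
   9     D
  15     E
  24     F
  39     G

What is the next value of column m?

Column m goes 3, 6, 9, 15, 24, 39 → 63 (each term is the sum of the two before it).

63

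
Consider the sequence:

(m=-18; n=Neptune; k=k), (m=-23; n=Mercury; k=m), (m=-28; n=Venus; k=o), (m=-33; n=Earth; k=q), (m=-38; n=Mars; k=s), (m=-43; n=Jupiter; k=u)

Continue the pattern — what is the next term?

(m=-48; n=Saturn; k=w)

M goes -18, -23, -28, -33, -38, -43 → -48 (−5 each step).
N: runs through the planets Mercury→Neptune; Neptune, Mercury, Venus, Earth, Mars, Jupiter → Saturn.
For the k, letters move forward 2 places in the alphabet: k, m, o, q, s, u → w.
Combining the parts gives (m=-48; n=Saturn; k=w).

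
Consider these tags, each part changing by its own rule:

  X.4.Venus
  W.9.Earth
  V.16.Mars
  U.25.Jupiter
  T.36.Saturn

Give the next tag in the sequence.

Letter — letters move back 1 place in the alphabet: X, W, V, U, T → S.
Second component: 4, 9, 16, 25, 36 → 49 (perfect squares: 2², 3², 4², …).
For the planet, runs through the planets Mercury→Neptune: Venus, Earth, Mars, Jupiter, Saturn → Uranus.
Combining the parts gives S.49.Uranus.

S.49.Uranus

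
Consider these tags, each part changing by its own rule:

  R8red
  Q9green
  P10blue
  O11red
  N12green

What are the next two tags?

Letter — letters move back 1 place in the alphabet: R, Q, P, O, N → M → L.
Second component: +1 each step, so 8, 9, 10, 11, 12 → 13 → 14.
Colour — repeats red → green → blue: red, green, blue, red, green → blue → red.
Putting the parts together: M13blue and then L14red.

M13blue then L14red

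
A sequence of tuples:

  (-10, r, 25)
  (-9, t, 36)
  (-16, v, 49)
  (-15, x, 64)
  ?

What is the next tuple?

(-22, z, 81)

First slot: alternating steps +1, −7, +1, −7, …; -10, -9, -16, -15 → -22.
Letter: letters move forward 2 places in the alphabet; r, t, v, x → z.
Third slot goes 25, 36, 49, 64 → 81 (perfect squares: 5², 6², 7², …).
Combining the parts gives (-22, z, 81).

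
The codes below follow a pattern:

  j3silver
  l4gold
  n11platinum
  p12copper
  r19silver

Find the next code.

For the letter, letters move forward 2 places in the alphabet: j, l, n, p, r → t.
Second component: alternating steps +1, +7, +1, +7, …; 3, 4, 11, 12, 19 → 20.
Metal — repeats silver → gold → platinum → copper: silver, gold, platinum, copper, silver → gold.
Putting it together: t20gold.

t20gold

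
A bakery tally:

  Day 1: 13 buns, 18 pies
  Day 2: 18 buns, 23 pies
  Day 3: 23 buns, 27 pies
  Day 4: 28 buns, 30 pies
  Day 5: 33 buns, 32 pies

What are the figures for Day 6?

38 buns, 33 pies

Buns: 13, 18, 23, 28, 33 → 38 (+5 each step).
Pies goes 18, 23, 27, 30, 32 → 33 (differences are 5, 4, 3, … (decreasing by 1 each time)).
So the next line is 38 buns, 33 pies.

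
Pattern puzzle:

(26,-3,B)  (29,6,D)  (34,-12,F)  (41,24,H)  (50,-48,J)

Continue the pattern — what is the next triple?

First component: differences are 3, 5, 7, … (increasing by 2 each time), so 26, 29, 34, 41, 50 → 61.
Second component: ×(-2) each step; -3, 6, -12, 24, -48 → 96.
Letter: letters move forward 2 places in the alphabet; B, D, F, H, J → L.
Putting it together: (61,96,L).

(61,96,L)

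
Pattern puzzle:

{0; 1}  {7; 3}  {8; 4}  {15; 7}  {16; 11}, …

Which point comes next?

{23; 18}

First coordinate: 0, 7, 8, 15, 16 → 23 (alternating steps +7, +1, +7, +1, …).
Second coordinate: 1, 3, 4, 7, 11 → 18 (each term is the sum of the two before it).
So the next point is {23; 18}.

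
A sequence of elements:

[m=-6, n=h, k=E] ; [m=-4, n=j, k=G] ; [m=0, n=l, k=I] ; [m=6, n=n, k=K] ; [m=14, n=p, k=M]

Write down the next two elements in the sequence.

[m=24, n=r, k=O], [m=36, n=t, k=Q]

M: -6, -4, 0, 6, 14 → 24 → 36 (differences are 2, 4, 6, … (increasing by 2 each time)).
For the n, letters move forward 2 places in the alphabet: h, j, l, n, p → r → t.
For the k, letters move forward 2 places in the alphabet: E, G, I, K, M → O → Q.
So the next two elements are [m=24, n=r, k=O] and [m=36, n=t, k=Q].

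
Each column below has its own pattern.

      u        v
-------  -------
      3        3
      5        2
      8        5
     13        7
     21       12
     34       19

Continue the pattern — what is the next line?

Column u goes 3, 5, 8, 13, 21, 34 → 55 (each term is the sum of the two before it).
Column v: each term is the sum of the two before it; 3, 2, 5, 7, 12, 19 → 31.
So the next line is 55  31.

55  31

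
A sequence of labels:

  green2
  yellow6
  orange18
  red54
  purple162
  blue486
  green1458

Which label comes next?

yellow4374

Colour: repeats green → yellow → orange → red → purple → blue; green, yellow, orange, red, purple, blue, green → yellow.
Second component: ×3 each step; 2, 6, 18, 54, 162, 486, 1458 → 4374.
Combining the parts gives yellow4374.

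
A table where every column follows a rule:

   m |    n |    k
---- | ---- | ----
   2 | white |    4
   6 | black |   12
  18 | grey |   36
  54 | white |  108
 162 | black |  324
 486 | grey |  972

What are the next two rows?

1458  white  2916; 4374  black  8748

Column m goes 2, 6, 18, 54, 162, 486 → 1458 → 4374 (×3 each step).
Column n: repeats white → black → grey; white, black, grey, white, black, grey → white → black.
Column k: ×3 each step; 4, 12, 36, 108, 324, 972 → 2916 → 8748.
So the next two rows are 1458  white  2916 and 4374  black  8748.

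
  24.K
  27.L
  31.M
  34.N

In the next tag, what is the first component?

First component: alternating steps +3, +4, +3, +4, …, so 24, 27, 31, 34 → 38.
Letter: K, L, M, N → O (letters move forward 1 place in the alphabet).

38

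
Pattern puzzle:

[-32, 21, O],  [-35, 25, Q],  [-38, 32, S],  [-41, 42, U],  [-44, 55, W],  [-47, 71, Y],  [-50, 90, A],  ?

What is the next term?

[-53, 112, C]

First slot: −3 each step; -32, -35, -38, -41, -44, -47, -50 → -53.
Second slot — differences are 4, 7, 10, … (increasing by 3 each time): 21, 25, 32, 42, 55, 71, 90 → 112.
Letter — letters move forward 2 places in the alphabet, wrapping Z→A: O, Q, S, U, W, Y, A → C.
Combining the parts gives [-53, 112, C].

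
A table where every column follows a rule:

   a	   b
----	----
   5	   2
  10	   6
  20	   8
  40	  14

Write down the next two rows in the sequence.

80  22; 160  36

Column a: 5, 10, 20, 40 → 80 → 160 (×2 each step).
Column b goes 2, 6, 8, 14 → 22 → 36 (each term is the sum of the two before it).
So the next two rows are 80  22 and 160  36.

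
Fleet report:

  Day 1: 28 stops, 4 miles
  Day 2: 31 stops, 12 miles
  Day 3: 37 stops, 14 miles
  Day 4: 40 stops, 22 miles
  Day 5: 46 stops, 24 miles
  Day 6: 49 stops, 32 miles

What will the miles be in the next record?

34

Miles: alternating steps +8, +2, +8, +2, …; 4, 12, 14, 22, 24, 32 → 34.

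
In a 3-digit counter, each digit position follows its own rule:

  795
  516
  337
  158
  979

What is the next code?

For the first digit, −2 each step, mod 10: 7, 5, 3, 1, 9 → 7.
Second digit goes 9, 1, 3, 5, 7 → 9 (+2 each step, mod 10).
Third digit: 5, 6, 7, 8, 9 → 0 (+1 each step, mod 10).
So the next code is 790.

790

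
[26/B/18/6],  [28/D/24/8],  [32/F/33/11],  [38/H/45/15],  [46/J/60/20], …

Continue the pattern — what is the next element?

[56/L/78/26]

First component goes 26, 28, 32, 38, 46 → 56 (differences are 2, 4, 6, … (increasing by 2 each time)).
For the letter, letters move forward 2 places in the alphabet: B, D, F, H, J → L.
For the third component, differences are 6, 9, 12, … (increasing by 3 each time): 18, 24, 33, 45, 60 → 78.
Fourth component: differences are 2, 3, 4, … (increasing by 1 each time); 6, 8, 11, 15, 20 → 26.
Putting it together: [56/L/78/26].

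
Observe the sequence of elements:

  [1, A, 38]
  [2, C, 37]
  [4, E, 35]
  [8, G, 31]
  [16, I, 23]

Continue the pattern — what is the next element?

First slot — ×2 each step: 1, 2, 4, 8, 16 → 32.
Letter: letters move forward 2 places in the alphabet, so A, C, E, G, I → K.
Third slot — together with the first slot always sums to 39: 38, 37, 35, 31, 23 → 7.
So the next element is [32, K, 7].

[32, K, 7]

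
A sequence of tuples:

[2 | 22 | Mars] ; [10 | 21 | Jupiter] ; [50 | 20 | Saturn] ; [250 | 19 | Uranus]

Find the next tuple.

[1250 | 18 | Neptune]

First value: ×5 each step; 2, 10, 50, 250 → 1250.
Second value goes 22, 21, 20, 19 → 18 (−1 each step).
For the planet, runs through the planets Mercury→Neptune: Mars, Jupiter, Saturn, Uranus → Neptune.
So the next tuple is [1250 | 18 | Neptune].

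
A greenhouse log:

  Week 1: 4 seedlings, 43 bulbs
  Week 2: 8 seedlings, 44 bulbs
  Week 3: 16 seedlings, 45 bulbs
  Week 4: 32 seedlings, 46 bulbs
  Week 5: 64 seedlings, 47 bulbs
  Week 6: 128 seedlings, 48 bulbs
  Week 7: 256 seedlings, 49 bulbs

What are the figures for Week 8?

Seedlings: 4, 8, 16, 32, 64, 128, 256 → 512 (×2 each step).
Bulbs: +1 each step, so 43, 44, 45, 46, 47, 48, 49 → 50.
Combining the parts gives 512 seedlings, 50 bulbs.

512 seedlings, 50 bulbs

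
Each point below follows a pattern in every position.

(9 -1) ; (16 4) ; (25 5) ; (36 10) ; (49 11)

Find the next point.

(64 16)

First part — perfect squares: 3², 4², 5², …: 9, 16, 25, 36, 49 → 64.
Second part: alternating steps +5, +1, +5, +1, …; -1, 4, 5, 10, 11 → 16.
So the next point is (64 16).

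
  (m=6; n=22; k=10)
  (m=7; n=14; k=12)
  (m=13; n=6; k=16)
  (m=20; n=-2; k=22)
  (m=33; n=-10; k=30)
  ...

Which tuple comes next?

M: each term is the sum of the two before it; 6, 7, 13, 20, 33 → 53.
N: −8 each step, so 22, 14, 6, -2, -10 → -18.
K: differences are 2, 4, 6, … (increasing by 2 each time); 10, 12, 16, 22, 30 → 40.
Putting it together: (m=53; n=-18; k=40).

(m=53; n=-18; k=40)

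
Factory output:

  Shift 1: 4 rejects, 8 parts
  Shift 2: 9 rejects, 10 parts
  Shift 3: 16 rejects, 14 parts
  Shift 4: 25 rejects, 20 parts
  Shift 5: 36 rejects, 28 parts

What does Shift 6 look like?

49 rejects, 38 parts

Rejects: 4, 9, 16, 25, 36 → 49 (perfect squares: 2², 3², 4², …).
Parts: 8, 10, 14, 20, 28 → 38 (differences are 2, 4, 6, … (increasing by 2 each time)).
So the next row is 49 rejects, 38 parts.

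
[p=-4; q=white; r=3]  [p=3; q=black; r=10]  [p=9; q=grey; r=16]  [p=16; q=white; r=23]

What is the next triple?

P: alternating steps +7, +6, +7, +6, …; -4, 3, 9, 16 → 22.
Q: white, black, grey, white → black (repeats white → black → grey).
R — always 7 more than the p: 3, 10, 16, 23 → 29.
So the next triple is [p=22; q=black; r=29].

[p=22; q=black; r=29]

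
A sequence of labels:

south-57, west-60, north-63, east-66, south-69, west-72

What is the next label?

Direction goes south, west, north, east, south, west → north (repeats south → west → north → east).
Second component: +3 each step; 57, 60, 63, 66, 69, 72 → 75.
Combining the parts gives north-75.

north-75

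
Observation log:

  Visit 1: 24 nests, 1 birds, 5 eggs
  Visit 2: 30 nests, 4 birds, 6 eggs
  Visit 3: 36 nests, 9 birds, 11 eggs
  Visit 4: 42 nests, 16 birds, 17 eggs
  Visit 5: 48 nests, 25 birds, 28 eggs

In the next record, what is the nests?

54

Nests — +6 each step: 24, 30, 36, 42, 48 → 54.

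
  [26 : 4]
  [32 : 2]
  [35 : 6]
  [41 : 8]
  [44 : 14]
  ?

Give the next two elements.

[50 : 22], [53 : 36]

First slot goes 26, 32, 35, 41, 44 → 50 → 53 (alternating steps +6, +3, +6, +3, …).
For the second slot, each term is the sum of the two before it: 4, 2, 6, 8, 14 → 22 → 36.
So the next two elements are [50 : 22] and [53 : 36].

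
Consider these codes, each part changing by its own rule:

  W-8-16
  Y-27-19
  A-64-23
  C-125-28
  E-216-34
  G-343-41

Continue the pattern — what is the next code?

Letter — letters move forward 2 places in the alphabet, wrapping Z→A: W, Y, A, C, E, G → I.
For the second component, perfect cubes: 2³, 3³, 4³, …: 8, 27, 64, 125, 216, 343 → 512.
For the third component, differences are 3, 4, 5, … (increasing by 1 each time): 16, 19, 23, 28, 34, 41 → 49.
Combining the parts gives I-512-49.

I-512-49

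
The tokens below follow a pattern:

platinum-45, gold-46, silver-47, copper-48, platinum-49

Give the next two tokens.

Metal: platinum, gold, silver, copper, platinum → gold → silver (repeats platinum → gold → silver → copper).
Second component: +1 each step; 45, 46, 47, 48, 49 → 50 → 51.
Putting the parts together: gold-50 and then silver-51.

gold-50 then silver-51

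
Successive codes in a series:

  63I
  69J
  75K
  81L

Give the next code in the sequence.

First component — +6 each step: 63, 69, 75, 81 → 87.
Letter goes I, J, K, L → M (letters move forward 1 place in the alphabet).
Putting it together: 87M.

87M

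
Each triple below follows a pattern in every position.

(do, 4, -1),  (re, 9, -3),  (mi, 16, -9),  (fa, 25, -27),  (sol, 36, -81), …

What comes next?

Note: do, re, mi, fa, sol → la (runs through the solfège scale do→ti).
Second entry: perfect squares: 2², 3², 4², …, so 4, 9, 16, 25, 36 → 49.
Third entry goes -1, -3, -9, -27, -81 → -243 (×3 each step).
Combining the parts gives (la, 49, -243).

(la, 49, -243)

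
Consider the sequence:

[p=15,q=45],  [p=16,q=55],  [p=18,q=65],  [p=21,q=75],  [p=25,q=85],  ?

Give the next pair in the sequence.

[p=30,q=95]

For the p, differences are 1, 2, 3, … (increasing by 1 each time): 15, 16, 18, 21, 25 → 30.
Q — +10 each step: 45, 55, 65, 75, 85 → 95.
Combining the parts gives [p=30,q=95].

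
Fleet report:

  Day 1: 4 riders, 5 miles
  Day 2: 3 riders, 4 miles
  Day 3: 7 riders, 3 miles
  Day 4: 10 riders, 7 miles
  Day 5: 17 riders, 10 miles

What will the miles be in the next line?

17

Riders — each term is the sum of the two before it: 4, 3, 7, 10, 17 → 27.
Miles: always the previous value of the riders, so 5, 4, 3, 7, 10 → 17.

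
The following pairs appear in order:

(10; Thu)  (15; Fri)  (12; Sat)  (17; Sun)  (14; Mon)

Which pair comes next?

(19; Tue)

First component: 10, 15, 12, 17, 14 → 19 (alternating steps +5, −3, +5, −3, …).
Day: Thu, Fri, Sat, Sun, Mon → Tue (runs through the weekdays Mon→Sun).
Combining the parts gives (19; Tue).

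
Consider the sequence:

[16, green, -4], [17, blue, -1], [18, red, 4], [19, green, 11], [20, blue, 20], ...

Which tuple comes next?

[21, red, 31]

First part: +1 each step, so 16, 17, 18, 19, 20 → 21.
Colour: green, blue, red, green, blue → red (repeats green → blue → red).
Third part goes -4, -1, 4, 11, 20 → 31 (differences are 3, 5, 7, … (increasing by 2 each time)).
Putting it together: [21, red, 31].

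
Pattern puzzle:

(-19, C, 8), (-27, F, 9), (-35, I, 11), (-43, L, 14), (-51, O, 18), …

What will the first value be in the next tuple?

First value goes -19, -27, -35, -43, -51 → -59 (−8 each step).

-59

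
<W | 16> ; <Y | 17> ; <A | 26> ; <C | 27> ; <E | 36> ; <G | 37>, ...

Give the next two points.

<I | 46>, <K | 47>

Letter — letters move forward 2 places in the alphabet, wrapping Z→A: W, Y, A, C, E, G → I → K.
Second coordinate: 16, 17, 26, 27, 36, 37 → 46 → 47 (alternating steps +1, +9, +1, +9, …).
Putting the parts together: <I | 46> and then <K | 47>.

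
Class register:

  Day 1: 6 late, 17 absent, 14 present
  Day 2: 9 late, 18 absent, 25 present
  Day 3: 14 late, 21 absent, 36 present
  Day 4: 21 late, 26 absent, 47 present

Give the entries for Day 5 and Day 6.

30 late, 33 absent, 58 present; 41 late, 42 absent, 69 present

Late goes 6, 9, 14, 21 → 30 → 41 (differences are 3, 5, 7, … (increasing by 2 each time)).
Absent goes 17, 18, 21, 26 → 33 → 42 (differences are 1, 3, 5, … (increasing by 2 each time)).
Present: +11 each step, so 14, 25, 36, 47 → 58 → 69.
So the next two lines are 30 late, 33 absent, 58 present and 41 late, 42 absent, 69 present.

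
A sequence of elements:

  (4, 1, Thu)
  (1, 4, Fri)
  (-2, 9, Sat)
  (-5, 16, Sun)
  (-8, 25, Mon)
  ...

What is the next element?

(-11, 36, Tue)

First value — −3 each step: 4, 1, -2, -5, -8 → -11.
Second value: perfect squares: 1², 2², 3², …; 1, 4, 9, 16, 25 → 36.
Day: Thu, Fri, Sat, Sun, Mon → Tue (runs through the weekdays Mon→Sun).
Combining the parts gives (-11, 36, Tue).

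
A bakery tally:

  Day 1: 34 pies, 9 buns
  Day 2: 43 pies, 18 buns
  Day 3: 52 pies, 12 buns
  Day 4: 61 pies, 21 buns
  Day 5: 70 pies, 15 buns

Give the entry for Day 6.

Pies: +9 each step; 34, 43, 52, 61, 70 → 79.
Buns goes 9, 18, 12, 21, 15 → 24 (alternating steps +9, −6, +9, −6, …).
So the next row is 79 pies, 24 buns.

79 pies, 24 buns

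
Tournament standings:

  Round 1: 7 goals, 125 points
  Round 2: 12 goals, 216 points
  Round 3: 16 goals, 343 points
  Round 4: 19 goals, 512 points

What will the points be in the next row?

729

Points goes 125, 216, 343, 512 → 729 (perfect cubes: 5³, 6³, 7³, …).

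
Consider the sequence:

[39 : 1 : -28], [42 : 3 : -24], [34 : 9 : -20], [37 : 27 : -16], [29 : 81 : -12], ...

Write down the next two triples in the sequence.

First entry goes 39, 42, 34, 37, 29 → 32 → 24 (alternating steps +3, −8, +3, −8, …).
Second entry: ×3 each step; 1, 3, 9, 27, 81 → 243 → 729.
Third entry goes -28, -24, -20, -16, -12 → -8 → -4 (+4 each step).
Putting the parts together: [32 : 243 : -8] and then [24 : 729 : -4].

[32 : 243 : -8], [24 : 729 : -4]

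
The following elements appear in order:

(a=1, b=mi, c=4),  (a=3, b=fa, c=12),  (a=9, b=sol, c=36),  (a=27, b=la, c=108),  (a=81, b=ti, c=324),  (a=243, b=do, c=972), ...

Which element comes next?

A: ×3 each step; 1, 3, 9, 27, 81, 243 → 729.
For the b, runs through the solfège scale do→ti: mi, fa, sol, la, ti, do → re.
C: ×3 each step; 4, 12, 36, 108, 324, 972 → 2916.
So the next element is (a=729, b=re, c=2916).

(a=729, b=re, c=2916)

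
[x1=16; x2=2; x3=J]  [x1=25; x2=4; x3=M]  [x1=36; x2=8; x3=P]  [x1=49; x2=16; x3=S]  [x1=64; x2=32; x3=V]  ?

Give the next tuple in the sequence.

[x1=81; x2=64; x3=Y]

X1 — perfect squares: 4², 5², 6², …: 16, 25, 36, 49, 64 → 81.
X2 — ×2 each step: 2, 4, 8, 16, 32 → 64.
X3: letters move forward 3 places in the alphabet, so J, M, P, S, V → Y.
Combining the parts gives [x1=81; x2=64; x3=Y].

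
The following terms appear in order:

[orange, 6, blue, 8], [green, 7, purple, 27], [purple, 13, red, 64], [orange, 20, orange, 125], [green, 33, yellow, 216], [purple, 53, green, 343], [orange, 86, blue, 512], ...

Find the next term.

[green, 139, purple, 729]

First colour goes orange, green, purple, orange, green, purple, orange → green (repeats orange → green → purple).
Second value goes 6, 7, 13, 20, 33, 53, 86 → 139 (each term is the sum of the two before it).
Second colour — repeats blue → purple → red → orange → yellow → green: blue, purple, red, orange, yellow, green, blue → purple.
Fourth value: 8, 27, 64, 125, 216, 343, 512 → 729 (perfect cubes: 2³, 3³, 4³, …).
So the next term is [green, 139, purple, 729].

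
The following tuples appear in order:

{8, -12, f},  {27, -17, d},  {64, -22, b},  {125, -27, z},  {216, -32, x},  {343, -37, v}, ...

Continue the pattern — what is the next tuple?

For the first component, perfect cubes: 2³, 3³, 4³, …: 8, 27, 64, 125, 216, 343 → 512.
Second component: −5 each step; -12, -17, -22, -27, -32, -37 → -42.
For the letter, letters move back 2 places in the alphabet, wrapping A→Z: f, d, b, z, x, v → t.
Combining the parts gives {512, -42, t}.

{512, -42, t}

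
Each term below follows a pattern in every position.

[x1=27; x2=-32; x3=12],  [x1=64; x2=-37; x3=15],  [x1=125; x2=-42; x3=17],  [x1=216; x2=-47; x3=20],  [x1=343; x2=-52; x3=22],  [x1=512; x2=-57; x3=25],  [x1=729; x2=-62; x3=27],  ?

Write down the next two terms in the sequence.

[x1=1000; x2=-67; x3=30], [x1=1331; x2=-72; x3=32]

For the x1, perfect cubes: 3³, 4³, 5³, …: 27, 64, 125, 216, 343, 512, 729 → 1000 → 1331.
X2: -32, -37, -42, -47, -52, -57, -62 → -67 → -72 (−5 each step).
X3 goes 12, 15, 17, 20, 22, 25, 27 → 30 → 32 (alternating steps +3, +2, +3, +2, …).
Putting the parts together: [x1=1000; x2=-67; x3=30] and then [x1=1331; x2=-72; x3=32].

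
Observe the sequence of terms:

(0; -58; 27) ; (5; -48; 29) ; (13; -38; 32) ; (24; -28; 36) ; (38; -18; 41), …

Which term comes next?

(55; -8; 47)

First component: differences are 5, 8, 11, … (increasing by 3 each time); 0, 5, 13, 24, 38 → 55.
Second component: +10 each step, so -58, -48, -38, -28, -18 → -8.
Third component goes 27, 29, 32, 36, 41 → 47 (differences are 2, 3, 4, … (increasing by 1 each time)).
Combining the parts gives (55; -8; 47).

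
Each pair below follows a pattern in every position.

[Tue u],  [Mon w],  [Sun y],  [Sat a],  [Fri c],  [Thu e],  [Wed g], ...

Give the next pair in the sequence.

[Tue i]

Day: runs backward through the weekdays Mon→Sun; Tue, Mon, Sun, Sat, Fri, Thu, Wed → Tue.
Letter — letters move forward 2 places in the alphabet, wrapping Z→A: u, w, y, a, c, e, g → i.
Putting it together: [Tue i].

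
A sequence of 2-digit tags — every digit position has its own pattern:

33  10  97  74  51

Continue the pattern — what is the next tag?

First digit — −2 each step, mod 10: 3, 1, 9, 7, 5 → 3.
Second digit: 3, 0, 7, 4, 1 → 8 (−3 each step, mod 10).
Putting it together: 38.

38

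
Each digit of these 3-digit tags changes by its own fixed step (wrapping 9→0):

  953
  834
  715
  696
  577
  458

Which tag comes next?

For the first digit, −1 each step, mod 10: 9, 8, 7, 6, 5, 4 → 3.
Second digit: −2 each step, mod 10, so 5, 3, 1, 9, 7, 5 → 3.
Third digit: +1 each step, mod 10; 3, 4, 5, 6, 7, 8 → 9.
Combining the parts gives 339.

339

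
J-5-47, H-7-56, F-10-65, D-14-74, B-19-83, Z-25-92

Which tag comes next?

X-32-101

Letter: J, H, F, D, B, Z → X (letters move back 2 places in the alphabet, wrapping A→Z).
Second component — differences are 2, 3, 4, … (increasing by 1 each time): 5, 7, 10, 14, 19, 25 → 32.
Third component goes 47, 56, 65, 74, 83, 92 → 101 (+9 each step).
So the next tag is X-32-101.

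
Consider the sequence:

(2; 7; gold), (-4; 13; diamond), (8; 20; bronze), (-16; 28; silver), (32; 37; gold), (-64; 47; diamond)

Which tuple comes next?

First slot: ×(-2) each step, so 2, -4, 8, -16, 32, -64 → 128.
For the second slot, differences are 6, 7, 8, … (increasing by 1 each time): 7, 13, 20, 28, 37, 47 → 58.
Rank goes gold, diamond, bronze, silver, gold, diamond → bronze (repeats gold → diamond → bronze → silver).
Putting it together: (128; 58; bronze).

(128; 58; bronze)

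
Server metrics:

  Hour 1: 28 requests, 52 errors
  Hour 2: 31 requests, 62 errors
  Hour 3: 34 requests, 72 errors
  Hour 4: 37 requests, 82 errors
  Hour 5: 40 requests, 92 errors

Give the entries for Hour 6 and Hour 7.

43 requests, 102 errors; 46 requests, 112 errors

Requests: 28, 31, 34, 37, 40 → 43 → 46 (+3 each step).
For the errors, +10 each step: 52, 62, 72, 82, 92 → 102 → 112.
Putting the parts together: 43 requests, 102 errors and then 46 requests, 112 errors.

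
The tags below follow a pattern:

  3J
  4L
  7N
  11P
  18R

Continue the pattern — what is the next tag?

29T

First component — each term is the sum of the two before it: 3, 4, 7, 11, 18 → 29.
Letter goes J, L, N, P, R → T (letters move forward 2 places in the alphabet).
Combining the parts gives 29T.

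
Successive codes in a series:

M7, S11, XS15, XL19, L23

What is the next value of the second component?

Second component goes 7, 11, 15, 19, 23 → 27 (+4 each step).

27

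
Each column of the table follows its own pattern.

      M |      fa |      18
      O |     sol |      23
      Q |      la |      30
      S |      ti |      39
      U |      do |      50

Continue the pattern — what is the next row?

For the letter, letters move forward 2 places in the alphabet: M, O, Q, S, U → W.
Note — runs through the solfège scale do→ti: fa, sol, la, ti, do → re.
Third component goes 18, 23, 30, 39, 50 → 63 (differences are 5, 7, 9, … (increasing by 2 each time)).
Putting it together: W  re  63.

W  re  63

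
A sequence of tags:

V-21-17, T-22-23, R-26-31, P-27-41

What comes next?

N-31-53

Letter: letters move back 2 places in the alphabet; V, T, R, P → N.
Second component: alternating steps +1, +4, +1, +4, …, so 21, 22, 26, 27 → 31.
Third component: 17, 23, 31, 41 → 53 (differences are 6, 8, 10, … (increasing by 2 each time)).
So the next tag is N-31-53.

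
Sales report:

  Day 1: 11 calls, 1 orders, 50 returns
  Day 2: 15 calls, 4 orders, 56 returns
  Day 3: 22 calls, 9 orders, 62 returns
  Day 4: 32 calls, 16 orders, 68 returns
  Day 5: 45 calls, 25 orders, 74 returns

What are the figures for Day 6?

Calls: 11, 15, 22, 32, 45 → 61 (differences are 4, 7, 10, … (increasing by 3 each time)).
Orders: differences are 3, 5, 7, … (increasing by 2 each time), so 1, 4, 9, 16, 25 → 36.
Returns: +6 each step; 50, 56, 62, 68, 74 → 80.
So the next line is 61 calls, 36 orders, 80 returns.

61 calls, 36 orders, 80 returns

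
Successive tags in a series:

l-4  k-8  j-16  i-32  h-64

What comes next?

g-128

Letter goes l, k, j, i, h → g (letters move back 1 place in the alphabet).
Second component: ×2 each step; 4, 8, 16, 32, 64 → 128.
So the next tag is g-128.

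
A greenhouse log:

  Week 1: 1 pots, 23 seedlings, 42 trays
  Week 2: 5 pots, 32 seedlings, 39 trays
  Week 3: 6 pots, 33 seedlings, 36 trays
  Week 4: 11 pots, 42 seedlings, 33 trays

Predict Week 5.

17 pots, 43 seedlings, 30 trays

For the pots, each term is the sum of the two before it: 1, 5, 6, 11 → 17.
Seedlings goes 23, 32, 33, 42 → 43 (alternating steps +9, +1, +9, +1, …).
Trays — −3 each step: 42, 39, 36, 33 → 30.
Combining the parts gives 17 pots, 43 seedlings, 30 trays.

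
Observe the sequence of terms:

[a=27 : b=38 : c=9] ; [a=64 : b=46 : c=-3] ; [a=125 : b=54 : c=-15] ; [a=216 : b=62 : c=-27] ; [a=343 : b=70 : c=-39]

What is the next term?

[a=512 : b=78 : c=-51]

A: perfect cubes: 3³, 4³, 5³, …; 27, 64, 125, 216, 343 → 512.
B: +8 each step, so 38, 46, 54, 62, 70 → 78.
For the c, −12 each step: 9, -3, -15, -27, -39 → -51.
So the next term is [a=512 : b=78 : c=-51].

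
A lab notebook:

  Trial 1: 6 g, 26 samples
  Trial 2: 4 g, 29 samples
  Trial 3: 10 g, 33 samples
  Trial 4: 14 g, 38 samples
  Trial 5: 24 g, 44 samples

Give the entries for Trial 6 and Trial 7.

38 g, 51 samples; 62 g, 59 samples

G: each term is the sum of the two before it; 6, 4, 10, 14, 24 → 38 → 62.
Samples goes 26, 29, 33, 38, 44 → 51 → 59 (differences are 3, 4, 5, … (increasing by 1 each time)).
So the next two lines are 38 g, 51 samples and 62 g, 59 samples.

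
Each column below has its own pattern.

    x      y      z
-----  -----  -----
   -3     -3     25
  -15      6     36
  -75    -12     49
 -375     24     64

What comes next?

Column x — ×5 each step: -3, -15, -75, -375 → -1875.
Column y: ×(-2) each step, so -3, 6, -12, 24 → -48.
Column z — perfect squares: 5², 6², 7², …: 25, 36, 49, 64 → 81.
Putting it together: -1875  -48  81.

-1875  -48  81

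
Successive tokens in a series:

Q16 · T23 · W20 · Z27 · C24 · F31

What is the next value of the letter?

Letter: Q, T, W, Z, C, F → I (letters move forward 3 places in the alphabet, wrapping Z→A).
Second component: 16, 23, 20, 27, 24, 31 → 28 (alternating steps +7, −3, +7, −3, …).

I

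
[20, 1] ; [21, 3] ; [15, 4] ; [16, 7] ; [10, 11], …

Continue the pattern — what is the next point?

[11, 18]

First entry goes 20, 21, 15, 16, 10 → 11 (alternating steps +1, −6, +1, −6, …).
Second entry: each term is the sum of the two before it; 1, 3, 4, 7, 11 → 18.
So the next point is [11, 18].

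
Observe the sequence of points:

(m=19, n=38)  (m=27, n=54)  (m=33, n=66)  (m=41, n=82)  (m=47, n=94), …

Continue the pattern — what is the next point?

(m=55, n=110)

M: alternating steps +8, +6, +8, +6, …, so 19, 27, 33, 41, 47 → 55.
N goes 38, 54, 66, 82, 94 → 110 (always 2 × the m).
Combining the parts gives (m=55, n=110).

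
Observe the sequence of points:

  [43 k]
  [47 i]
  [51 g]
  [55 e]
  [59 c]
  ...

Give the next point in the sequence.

[63 a]

First value — +4 each step: 43, 47, 51, 55, 59 → 63.
Letter — letters move back 2 places in the alphabet: k, i, g, e, c → a.
So the next point is [63 a].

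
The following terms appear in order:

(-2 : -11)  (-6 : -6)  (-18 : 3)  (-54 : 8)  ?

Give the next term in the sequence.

(-162 : 17)

For the first entry, ×3 each step: -2, -6, -18, -54 → -162.
Second entry goes -11, -6, 3, 8 → 17 (alternating steps +5, +9, +5, +9, …).
Combining the parts gives (-162 : 17).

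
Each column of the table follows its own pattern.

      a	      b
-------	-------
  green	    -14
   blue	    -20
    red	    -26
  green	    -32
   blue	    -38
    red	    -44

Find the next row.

green  -50

Column a goes green, blue, red, green, blue, red → green (repeats green → blue → red).
Column b — −6 each step: -14, -20, -26, -32, -38, -44 → -50.
Combining the parts gives green  -50.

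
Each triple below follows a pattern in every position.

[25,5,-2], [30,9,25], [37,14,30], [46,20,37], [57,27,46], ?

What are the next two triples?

[70,35,57], [85,44,70]

First entry: differences are 5, 7, 9, … (increasing by 2 each time); 25, 30, 37, 46, 57 → 70 → 85.
Second entry: differences are 4, 5, 6, … (increasing by 1 each time), so 5, 9, 14, 20, 27 → 35 → 44.
Third entry: always the previous value of the first entry, so -2, 25, 30, 37, 46 → 57 → 70.
Putting the parts together: [70,35,57] and then [85,44,70].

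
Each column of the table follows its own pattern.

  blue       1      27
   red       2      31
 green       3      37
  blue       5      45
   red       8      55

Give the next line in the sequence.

Colour: repeats blue → red → green; blue, red, green, blue, red → green.
Second component — each term is the sum of the two before it: 1, 2, 3, 5, 8 → 13.
Third component: 27, 31, 37, 45, 55 → 67 (differences are 4, 6, 8, … (increasing by 2 each time)).
So the next line is green  13  67.

green  13  67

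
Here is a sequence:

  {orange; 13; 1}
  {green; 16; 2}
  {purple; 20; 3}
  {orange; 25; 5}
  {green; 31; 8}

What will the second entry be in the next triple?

38

Second entry goes 13, 16, 20, 25, 31 → 38 (differences are 3, 4, 5, … (increasing by 1 each time)).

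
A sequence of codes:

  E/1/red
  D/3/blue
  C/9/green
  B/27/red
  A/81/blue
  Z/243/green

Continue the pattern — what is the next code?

Y/729/red

Letter: letters move back 1 place in the alphabet, wrapping A→Z, so E, D, C, B, A, Z → Y.
For the second component, ×3 each step: 1, 3, 9, 27, 81, 243 → 729.
Colour: repeats red → blue → green; red, blue, green, red, blue, green → red.
So the next code is Y/729/red.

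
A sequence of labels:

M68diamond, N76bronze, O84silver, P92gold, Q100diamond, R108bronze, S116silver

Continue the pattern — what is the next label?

Letter — letters move forward 1 place in the alphabet: M, N, O, P, Q, R, S → T.
Second component — +8 each step: 68, 76, 84, 92, 100, 108, 116 → 124.
Rank — repeats diamond → bronze → silver → gold: diamond, bronze, silver, gold, diamond, bronze, silver → gold.
Combining the parts gives T124gold.

T124gold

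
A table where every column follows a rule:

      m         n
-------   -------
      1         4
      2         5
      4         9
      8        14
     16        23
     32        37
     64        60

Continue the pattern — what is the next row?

128  97

Column m: 1, 2, 4, 8, 16, 32, 64 → 128 (×2 each step).
Column n: 4, 5, 9, 14, 23, 37, 60 → 97 (each term is the sum of the two before it).
So the next row is 128  97.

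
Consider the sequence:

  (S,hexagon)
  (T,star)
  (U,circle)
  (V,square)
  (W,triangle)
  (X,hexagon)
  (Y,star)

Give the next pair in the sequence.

(Z,circle)

Letter: S, T, U, V, W, X, Y → Z (letters move forward 1 place in the alphabet).
Shape: hexagon, star, circle, square, triangle, hexagon, star → circle (repeats hexagon → star → circle → square → triangle).
Combining the parts gives (Z,circle).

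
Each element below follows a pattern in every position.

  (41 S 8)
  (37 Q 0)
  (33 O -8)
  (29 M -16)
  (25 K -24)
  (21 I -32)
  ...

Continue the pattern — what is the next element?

(17 G -40)

First value — −4 each step: 41, 37, 33, 29, 25, 21 → 17.
Letter goes S, Q, O, M, K, I → G (letters move back 2 places in the alphabet).
Third value goes 8, 0, -8, -16, -24, -32 → -40 (−8 each step).
So the next element is (17 G -40).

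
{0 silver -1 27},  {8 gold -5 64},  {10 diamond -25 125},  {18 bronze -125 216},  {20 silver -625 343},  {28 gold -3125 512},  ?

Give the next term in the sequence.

{30 diamond -15625 729}

First part — alternating steps +8, +2, +8, +2, …: 0, 8, 10, 18, 20, 28 → 30.
Rank goes silver, gold, diamond, bronze, silver, gold → diamond (repeats silver → gold → diamond → bronze).
Third part goes -1, -5, -25, -125, -625, -3125 → -15625 (×5 each step).
Fourth part: perfect cubes: 3³, 4³, 5³, …, so 27, 64, 125, 216, 343, 512 → 729.
Putting it together: {30 diamond -15625 729}.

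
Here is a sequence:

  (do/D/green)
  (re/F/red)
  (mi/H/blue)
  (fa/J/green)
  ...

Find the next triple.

Note: runs through the solfège scale do→ti, so do, re, mi, fa → sol.
Letter: D, F, H, J → L (letters move forward 2 places in the alphabet).
Colour: green, red, blue, green → red (repeats green → red → blue).
Putting it together: (sol/L/red).

(sol/L/red)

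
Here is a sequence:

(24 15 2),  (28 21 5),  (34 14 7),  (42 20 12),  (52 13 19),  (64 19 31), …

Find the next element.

(78 12 50)

First part goes 24, 28, 34, 42, 52, 64 → 78 (differences are 4, 6, 8, … (increasing by 2 each time)).
For the second part, alternating steps +6, −7, +6, −7, …: 15, 21, 14, 20, 13, 19 → 12.
Third part: each term is the sum of the two before it; 2, 5, 7, 12, 19, 31 → 50.
Putting it together: (78 12 50).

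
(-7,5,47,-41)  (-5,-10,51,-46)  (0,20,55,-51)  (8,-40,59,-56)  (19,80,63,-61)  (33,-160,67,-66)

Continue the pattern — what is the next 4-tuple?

(50,320,71,-71)

First slot — differences are 2, 5, 8, … (increasing by 3 each time): -7, -5, 0, 8, 19, 33 → 50.
Second slot: 5, -10, 20, -40, 80, -160 → 320 (×(-2) each step).
Third slot: +4 each step, so 47, 51, 55, 59, 63, 67 → 71.
Fourth slot: −5 each step; -41, -46, -51, -56, -61, -66 → -71.
Putting it together: (50,320,71,-71).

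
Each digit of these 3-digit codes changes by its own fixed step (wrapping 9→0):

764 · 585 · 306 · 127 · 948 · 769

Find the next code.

First digit — −2 each step, mod 10: 7, 5, 3, 1, 9, 7 → 5.
Second digit: +2 each step, mod 10; 6, 8, 0, 2, 4, 6 → 8.
For the third digit, +1 each step, mod 10: 4, 5, 6, 7, 8, 9 → 0.
Combining the parts gives 580.

580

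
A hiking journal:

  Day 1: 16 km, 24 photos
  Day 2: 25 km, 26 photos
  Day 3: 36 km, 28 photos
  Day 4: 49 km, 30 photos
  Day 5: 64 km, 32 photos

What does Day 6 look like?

Km goes 16, 25, 36, 49, 64 → 81 (perfect squares: 4², 5², 6², …).
Photos: +2 each step, so 24, 26, 28, 30, 32 → 34.
Putting it together: 81 km, 34 photos.

81 km, 34 photos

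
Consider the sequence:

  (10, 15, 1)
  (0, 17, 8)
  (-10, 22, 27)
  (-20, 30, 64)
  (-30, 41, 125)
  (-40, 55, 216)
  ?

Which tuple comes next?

First entry: 10, 0, -10, -20, -30, -40 → -50 (−10 each step).
For the second entry, differences are 2, 5, 8, … (increasing by 3 each time): 15, 17, 22, 30, 41, 55 → 72.
Third entry: perfect cubes: 1³, 2³, 3³, …, so 1, 8, 27, 64, 125, 216 → 343.
Putting it together: (-50, 72, 343).

(-50, 72, 343)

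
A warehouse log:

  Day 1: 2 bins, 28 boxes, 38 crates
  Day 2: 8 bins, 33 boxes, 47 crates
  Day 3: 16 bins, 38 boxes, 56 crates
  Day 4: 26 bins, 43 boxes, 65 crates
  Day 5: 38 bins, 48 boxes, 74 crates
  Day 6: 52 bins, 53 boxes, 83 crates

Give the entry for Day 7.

68 bins, 58 boxes, 92 crates

Bins: differences are 6, 8, 10, … (increasing by 2 each time), so 2, 8, 16, 26, 38, 52 → 68.
Boxes: +5 each step; 28, 33, 38, 43, 48, 53 → 58.
Crates — +9 each step: 38, 47, 56, 65, 74, 83 → 92.
Combining the parts gives 68 bins, 58 boxes, 92 crates.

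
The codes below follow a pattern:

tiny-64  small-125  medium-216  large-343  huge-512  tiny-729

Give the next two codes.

Size: repeats tiny → small → medium → large → huge, so tiny, small, medium, large, huge, tiny → small → medium.
For the second component, perfect cubes: 4³, 5³, 6³, …: 64, 125, 216, 343, 512, 729 → 1000 → 1331.
So the next two codes are small-1000 and medium-1331.

small-1000 then medium-1331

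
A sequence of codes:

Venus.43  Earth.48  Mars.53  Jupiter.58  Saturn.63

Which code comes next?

Uranus.68

Planet: Venus, Earth, Mars, Jupiter, Saturn → Uranus (runs through the planets Mercury→Neptune).
Second component: +5 each step; 43, 48, 53, 58, 63 → 68.
Combining the parts gives Uranus.68.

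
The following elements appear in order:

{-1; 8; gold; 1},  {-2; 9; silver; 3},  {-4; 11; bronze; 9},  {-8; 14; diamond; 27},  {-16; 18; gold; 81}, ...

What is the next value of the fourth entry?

For the fourth entry, ×3 each step: 1, 3, 9, 27, 81 → 243.

243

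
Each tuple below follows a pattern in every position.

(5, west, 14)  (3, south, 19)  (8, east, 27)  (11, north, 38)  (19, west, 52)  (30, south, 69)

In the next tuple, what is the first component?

49

For the first component, each term is the sum of the two before it: 5, 3, 8, 11, 19, 30 → 49.
Direction goes west, south, east, north, west, south → east (repeats west → south → east → north).
Third component goes 14, 19, 27, 38, 52, 69 → 89 (differences are 5, 8, 11, … (increasing by 3 each time)).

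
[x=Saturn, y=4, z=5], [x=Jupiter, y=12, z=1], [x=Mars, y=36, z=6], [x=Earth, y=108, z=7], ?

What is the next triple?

[x=Venus, y=324, z=13]

X: runs backward through the planets Mercury→Neptune, so Saturn, Jupiter, Mars, Earth → Venus.
Y — ×3 each step: 4, 12, 36, 108 → 324.
Z: 5, 1, 6, 7 → 13 (each term is the sum of the two before it).
Combining the parts gives [x=Venus, y=324, z=13].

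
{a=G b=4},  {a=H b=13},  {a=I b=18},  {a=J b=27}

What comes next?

A: letters move forward 1 place in the alphabet, so G, H, I, J → K.
B: 4, 13, 18, 27 → 32 (alternating steps +9, +5, +9, +5, …).
Putting it together: {a=K b=32}.

{a=K b=32}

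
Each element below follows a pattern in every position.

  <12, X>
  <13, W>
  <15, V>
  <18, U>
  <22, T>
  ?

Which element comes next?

<27, S>

First coordinate: 12, 13, 15, 18, 22 → 27 (differences are 1, 2, 3, … (increasing by 1 each time)).
Letter: X, W, V, U, T → S (letters move back 1 place in the alphabet).
Combining the parts gives <27, S>.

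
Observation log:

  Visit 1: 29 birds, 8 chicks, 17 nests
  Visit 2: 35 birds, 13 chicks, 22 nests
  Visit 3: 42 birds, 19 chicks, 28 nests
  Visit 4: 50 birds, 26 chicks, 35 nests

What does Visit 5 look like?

Birds: 29, 35, 42, 50 → 59 (differences are 6, 7, 8, … (increasing by 1 each time)).
Chicks: 8, 13, 19, 26 → 34 (differences are 5, 6, 7, … (increasing by 1 each time)).
Nests: 17, 22, 28, 35 → 43 (always 9 more than the chicks).
So the next row is 59 birds, 34 chicks, 43 nests.

59 birds, 34 chicks, 43 nests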